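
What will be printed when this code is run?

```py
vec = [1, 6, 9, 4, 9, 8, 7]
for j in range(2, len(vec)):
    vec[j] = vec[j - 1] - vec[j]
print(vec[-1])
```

j=2: vec[2] = 6-9 = -3 → [1, 6, -3, 4, 9, 8, 7]
j=3: vec[3] = (-3)-4 = -7 → [1, 6, -3, -7, 9, 8, 7]
j=4: vec[4] = (-7)-9 = -16 → [1, 6, -3, -7, -16, 8, 7]
j=5: vec[5] = (-16)-8 = -24 → [1, 6, -3, -7, -16, -24, 7]
j=6: vec[6] = (-24)-7 = -31 → [1, 6, -3, -7, -16, -24, -31]

-31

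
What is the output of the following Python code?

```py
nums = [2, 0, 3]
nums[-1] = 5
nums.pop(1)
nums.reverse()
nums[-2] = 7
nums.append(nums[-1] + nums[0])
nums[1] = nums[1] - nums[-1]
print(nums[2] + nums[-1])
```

18

nums[-1] = 5 → [2, 0, 5]
pop(1) removes 0 → [2, 5]
reverse → [5, 2]
nums[-2] = 7 → [7, 2]
append nums[-1]+nums[0] = 2+7 = 9 → [7, 2, 9]
nums[1] = nums[1]-nums[-1] = 2-9 = -7 → [7, -7, 9]
nums[2]+nums[-1] = 9+9 = 18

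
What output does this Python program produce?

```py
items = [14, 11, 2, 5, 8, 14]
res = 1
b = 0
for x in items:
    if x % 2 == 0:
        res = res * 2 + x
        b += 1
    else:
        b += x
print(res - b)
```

146

x=14: even, res = 1*2+14 = 16; b=1
x=11: not even; b=12
x=2: even, res = 16*2+2 = 34; b=13
x=5: not even; b=18
x=8: even, res = 34*2+8 = 76; b=19
x=14: even, res = 76*2+14 = 166; b=20
res-b = 166-20 = 146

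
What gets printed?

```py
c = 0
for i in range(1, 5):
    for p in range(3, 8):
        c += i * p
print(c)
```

250

i=1,p=3: c = 0+3 = 3
i=1,p=4: c = 3+4 = 7
i=1,p=5: c = 7+5 = 12
i=1,p=6: c = 12+6 = 18
i=1,p=7: c = 18+7 = 25
i=2,p=3: c = 25+6 = 31
i=2,p=4: c = 31+8 = 39
i=2,p=5: c = 39+10 = 49
i=2,p=6: c = 49+12 = 61
i=2,p=7: c = 61+14 = 75
i=3,p=3: c = 75+9 = 84
i=3,p=4: c = 84+12 = 96
i=3,p=5: c = 96+15 = 111
i=3,p=6: c = 111+18 = 129
i=3,p=7: c = 129+21 = 150
i=4,p=3: c = 150+12 = 162
i=4,p=4: c = 162+16 = 178
i=4,p=5: c = 178+20 = 198
i=4,p=6: c = 198+24 = 222
i=4,p=7: c = 222+28 = 250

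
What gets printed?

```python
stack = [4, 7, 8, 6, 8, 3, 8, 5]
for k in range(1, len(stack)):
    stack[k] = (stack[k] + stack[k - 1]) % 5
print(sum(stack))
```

k=1: stack[1] = (7+4)%5 = 1 → [4, 1, 8, 6, 8, 3, 8, 5]
k=2: stack[2] = (8+1)%5 = 4 → [4, 1, 4, 6, 8, 3, 8, 5]
k=3: stack[3] = (6+4)%5 = 0 → [4, 1, 4, 0, 8, 3, 8, 5]
k=4: stack[4] = (8+0)%5 = 3 → [4, 1, 4, 0, 3, 3, 8, 5]
k=5: stack[5] = (3+3)%5 = 1 → [4, 1, 4, 0, 3, 1, 8, 5]
k=6: stack[6] = (8+1)%5 = 4 → [4, 1, 4, 0, 3, 1, 4, 5]
k=7: stack[7] = (5+4)%5 = 4 → [4, 1, 4, 0, 3, 1, 4, 4]
sum = 21

21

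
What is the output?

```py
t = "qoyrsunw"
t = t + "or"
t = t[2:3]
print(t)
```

+ 'or' → 'qoyrsunwor'
slice [2:3] → 'y'

y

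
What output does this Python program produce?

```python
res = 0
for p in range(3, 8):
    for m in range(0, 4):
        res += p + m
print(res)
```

130

p=3,m=0: res = 0+3 = 3
p=3,m=1: res = 3+4 = 7
p=3,m=2: res = 7+5 = 12
p=3,m=3: res = 12+6 = 18
p=4,m=0: res = 18+4 = 22
p=4,m=1: res = 22+5 = 27
p=4,m=2: res = 27+6 = 33
p=4,m=3: res = 33+7 = 40
p=5,m=0: res = 40+5 = 45
p=5,m=1: res = 45+6 = 51
p=5,m=2: res = 51+7 = 58
p=5,m=3: res = 58+8 = 66
p=6,m=0: res = 66+6 = 72
p=6,m=1: res = 72+7 = 79
p=6,m=2: res = 79+8 = 87
p=6,m=3: res = 87+9 = 96
p=7,m=0: res = 96+7 = 103
p=7,m=1: res = 103+8 = 111
p=7,m=2: res = 111+9 = 120
p=7,m=3: res = 120+10 = 130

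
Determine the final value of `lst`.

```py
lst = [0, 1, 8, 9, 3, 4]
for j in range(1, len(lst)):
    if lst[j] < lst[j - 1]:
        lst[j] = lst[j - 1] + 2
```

j=1: 1>=0, unchanged → [0, 1, 8, 9, 3, 4]
j=2: 8>=1, unchanged → [0, 1, 8, 9, 3, 4]
j=3: 9>=8, unchanged → [0, 1, 8, 9, 3, 4]
j=4: 3<9, lst[4] = 9+2 = 11 → [0, 1, 8, 9, 11, 4]
j=5: 4<11, lst[5] = 11+2 = 13 → [0, 1, 8, 9, 11, 13]

[0, 1, 8, 9, 11, 13]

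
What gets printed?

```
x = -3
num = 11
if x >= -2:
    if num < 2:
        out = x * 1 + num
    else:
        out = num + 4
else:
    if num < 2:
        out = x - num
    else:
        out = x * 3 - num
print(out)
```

-20

x=-3, num=11
x >= -2 is False; num < 2 is False
→ out = x * 3 - num = -20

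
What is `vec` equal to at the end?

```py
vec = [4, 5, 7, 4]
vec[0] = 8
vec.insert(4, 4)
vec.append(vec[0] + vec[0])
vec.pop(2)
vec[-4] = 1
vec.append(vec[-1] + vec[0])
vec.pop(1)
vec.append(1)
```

vec[0] = 8 → [8, 5, 7, 4]
insert 4 at 4 → [8, 5, 7, 4, 4]
append vec[0]+vec[0] = 8+8 = 16 → [8, 5, 7, 4, 4, 16]
pop(2) removes 7 → [8, 5, 4, 4, 16]
vec[-4] = 1 → [8, 1, 4, 4, 16]
append vec[-1]+vec[0] = 16+8 = 24 → [8, 1, 4, 4, 16, 24]
pop(1) removes 1 → [8, 4, 4, 16, 24]
append 1 → [8, 4, 4, 16, 24, 1]

[8, 4, 4, 16, 24, 1]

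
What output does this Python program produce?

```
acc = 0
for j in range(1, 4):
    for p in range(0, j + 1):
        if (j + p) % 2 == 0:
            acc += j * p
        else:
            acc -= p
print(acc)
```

14

j=1,p=0: odd sum, acc = 0-0 = 0
j=1,p=1: even sum, acc = 0+1 = 1
j=2,p=0: even sum, acc = 1+0 = 1
j=2,p=1: odd sum, acc = 1-1 = 0
j=2,p=2: even sum, acc = 0+4 = 4
j=3,p=0: odd sum, acc = 4-0 = 4
j=3,p=1: even sum, acc = 4+3 = 7
j=3,p=2: odd sum, acc = 7-2 = 5
j=3,p=3: even sum, acc = 5+9 = 14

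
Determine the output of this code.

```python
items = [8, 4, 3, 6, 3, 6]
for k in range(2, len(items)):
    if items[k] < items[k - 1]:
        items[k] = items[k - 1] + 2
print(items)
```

k=2: 3<4, items[2] = 4+2 = 6 → [8, 4, 6, 6, 3, 6]
k=3: 6>=6, unchanged → [8, 4, 6, 6, 3, 6]
k=4: 3<6, items[4] = 6+2 = 8 → [8, 4, 6, 6, 8, 6]
k=5: 6<8, items[5] = 8+2 = 10 → [8, 4, 6, 6, 8, 10]

[8, 4, 6, 6, 8, 10]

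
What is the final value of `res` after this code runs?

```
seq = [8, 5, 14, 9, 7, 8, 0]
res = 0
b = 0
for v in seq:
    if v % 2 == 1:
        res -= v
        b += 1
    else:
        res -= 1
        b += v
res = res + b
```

v=8: not odd, res = 0-1 = -1; b=8
v=5: odd, res = (-1)-5 = -6; b=9
v=14: not odd, res = (-6)-1 = -7; b=23
v=9: odd, res = (-7)-9 = -16; b=24
v=7: odd, res = (-16)-7 = -23; b=25
v=8: not odd, res = (-23)-1 = -24; b=33
v=0: not odd, res = (-24)-1 = -25; b=33
res+b = (-25)+33 = 8

8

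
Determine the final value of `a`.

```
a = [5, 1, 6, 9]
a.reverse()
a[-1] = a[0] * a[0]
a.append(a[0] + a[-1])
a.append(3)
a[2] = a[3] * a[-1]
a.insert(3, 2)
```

reverse → [9, 6, 1, 5]
a[-1] = a[0]*a[0] = 9*9 = 81 → [9, 6, 1, 81]
append a[0]+a[-1] = 9+81 = 90 → [9, 6, 1, 81, 90]
append 3 → [9, 6, 1, 81, 90, 3]
a[2] = a[3]*a[-1] = 81*3 = 243 → [9, 6, 243, 81, 90, 3]
insert 2 at 3 → [9, 6, 243, 2, 81, 90, 3]

[9, 6, 243, 2, 81, 90, 3]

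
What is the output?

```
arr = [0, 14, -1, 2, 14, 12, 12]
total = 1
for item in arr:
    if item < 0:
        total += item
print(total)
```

0

item=0: not <0
item=14: not <0
item=-1: <0, total = 1+(-1) = 0
item=2: not <0
item=14: not <0
item=12: not <0
item=12: not <0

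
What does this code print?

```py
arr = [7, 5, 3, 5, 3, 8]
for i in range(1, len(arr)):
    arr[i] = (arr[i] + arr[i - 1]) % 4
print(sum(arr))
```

i=1: arr[1] = (5+7)%4 = 0 → [7, 0, 3, 5, 3, 8]
i=2: arr[2] = (3+0)%4 = 3 → [7, 0, 3, 5, 3, 8]
i=3: arr[3] = (5+3)%4 = 0 → [7, 0, 3, 0, 3, 8]
i=4: arr[4] = (3+0)%4 = 3 → [7, 0, 3, 0, 3, 8]
i=5: arr[5] = (8+3)%4 = 3 → [7, 0, 3, 0, 3, 3]
sum = 16

16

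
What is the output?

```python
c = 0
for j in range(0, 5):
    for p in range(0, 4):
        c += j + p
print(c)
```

70

j=0,p=0: c = 0+0 = 0
j=0,p=1: c = 0+1 = 1
j=0,p=2: c = 1+2 = 3
j=0,p=3: c = 3+3 = 6
j=1,p=0: c = 6+1 = 7
j=1,p=1: c = 7+2 = 9
j=1,p=2: c = 9+3 = 12
j=1,p=3: c = 12+4 = 16
j=2,p=0: c = 16+2 = 18
j=2,p=1: c = 18+3 = 21
j=2,p=2: c = 21+4 = 25
j=2,p=3: c = 25+5 = 30
j=3,p=0: c = 30+3 = 33
j=3,p=1: c = 33+4 = 37
j=3,p=2: c = 37+5 = 42
j=3,p=3: c = 42+6 = 48
j=4,p=0: c = 48+4 = 52
j=4,p=1: c = 52+5 = 57
j=4,p=2: c = 57+6 = 63
j=4,p=3: c = 63+7 = 70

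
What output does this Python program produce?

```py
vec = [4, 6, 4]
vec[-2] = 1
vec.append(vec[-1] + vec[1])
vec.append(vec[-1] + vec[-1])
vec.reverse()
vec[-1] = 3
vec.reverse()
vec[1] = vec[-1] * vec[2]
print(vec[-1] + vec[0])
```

13

vec[-2] = 1 → [4, 1, 4]
append vec[-1]+vec[1] = 4+1 = 5 → [4, 1, 4, 5]
append vec[-1]+vec[-1] = 5+5 = 10 → [4, 1, 4, 5, 10]
reverse → [10, 5, 4, 1, 4]
vec[-1] = 3 → [10, 5, 4, 1, 3]
reverse → [3, 1, 4, 5, 10]
vec[1] = vec[-1]*vec[2] = 10*4 = 40 → [3, 40, 4, 5, 10]
vec[-1]+vec[0] = 10+3 = 13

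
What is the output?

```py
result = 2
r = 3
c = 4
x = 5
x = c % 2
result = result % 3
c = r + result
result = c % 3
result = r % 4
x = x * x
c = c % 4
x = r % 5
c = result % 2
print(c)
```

1

x = 4%2 = 0
result = 2%3 = 2
c = 3+2 = 5
result = 5%3 = 2
result = 3%4 = 3
x = 0*0 = 0
c = 5%4 = 1
x = 3%5 = 3
c = 3%2 = 1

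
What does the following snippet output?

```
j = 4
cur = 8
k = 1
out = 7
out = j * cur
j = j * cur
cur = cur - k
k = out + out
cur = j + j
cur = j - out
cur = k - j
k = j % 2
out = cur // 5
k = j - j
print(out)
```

out = 4*8 = 32
j = 4*8 = 32
cur = 8-1 = 7
k = 32+32 = 64
cur = 32+32 = 64
cur = 32-32 = 0
cur = 64-32 = 32
k = 32%2 = 0
out = 32//5 = 6
k = 32-32 = 0

6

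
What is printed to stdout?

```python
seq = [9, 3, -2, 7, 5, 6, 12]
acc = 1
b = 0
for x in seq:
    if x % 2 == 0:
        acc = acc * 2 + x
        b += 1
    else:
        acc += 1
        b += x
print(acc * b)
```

1296

x=9: not even, acc = 1+1 = 2; b=9
x=3: not even, acc = 2+1 = 3; b=12
x=-2: even, acc = 3*2+(-2) = 4; b=13
x=7: not even, acc = 4+1 = 5; b=20
x=5: not even, acc = 5+1 = 6; b=25
x=6: even, acc = 6*2+6 = 18; b=26
x=12: even, acc = 18*2+12 = 48; b=27
acc*b = 48*27 = 1296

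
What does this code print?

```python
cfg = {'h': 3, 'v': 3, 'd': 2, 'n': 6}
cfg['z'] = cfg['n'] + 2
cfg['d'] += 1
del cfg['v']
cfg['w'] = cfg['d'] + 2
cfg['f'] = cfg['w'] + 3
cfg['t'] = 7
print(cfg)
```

cfg['z'] = cfg['n']+2 = 8 → {'h': 3, 'v': 3, 'd': 2, 'n': 6, 'z': 8}
cfg['d'] = 2+1 = 3 → {'h': 3, 'v': 3, 'd': 3, 'n': 6, 'z': 8}
del 'v' → {'h': 3, 'd': 3, 'n': 6, 'z': 8}
cfg['w'] = cfg['d']+2 = 5 → {'h': 3, 'd': 3, 'n': 6, 'z': 8, 'w': 5}
cfg['f'] = cfg['w']+3 = 8 → {'h': 3, 'd': 3, 'n': 6, 'z': 8, 'w': 5, 'f': 8}
cfg['t'] = 7 → {'h': 3, 'd': 3, 'n': 6, 'z': 8, 'w': 5, 'f': 8, 't': 7}

{'h': 3, 'd': 3, 'n': 6, 'z': 8, 'w': 5, 'f': 8, 't': 7}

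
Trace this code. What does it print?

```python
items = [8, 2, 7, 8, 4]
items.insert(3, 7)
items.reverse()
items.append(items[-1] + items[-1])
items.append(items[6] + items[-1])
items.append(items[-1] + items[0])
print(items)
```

insert 7 at 3 → [8, 2, 7, 7, 8, 4]
reverse → [4, 8, 7, 7, 2, 8]
append items[-1]+items[-1] = 8+8 = 16 → [4, 8, 7, 7, 2, 8, 16]
append items[6]+items[-1] = 16+16 = 32 → [4, 8, 7, 7, 2, 8, 16, 32]
append items[-1]+items[0] = 32+4 = 36 → [4, 8, 7, 7, 2, 8, 16, 32, 36]

[4, 8, 7, 7, 2, 8, 16, 32, 36]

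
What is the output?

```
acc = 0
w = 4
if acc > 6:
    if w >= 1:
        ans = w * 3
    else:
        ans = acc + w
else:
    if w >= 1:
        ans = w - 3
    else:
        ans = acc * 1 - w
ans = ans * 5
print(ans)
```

5

acc=0, w=4
acc > 6 is False; w >= 1 is True
→ ans = w - 3 = 1
ans = 1*5 = 5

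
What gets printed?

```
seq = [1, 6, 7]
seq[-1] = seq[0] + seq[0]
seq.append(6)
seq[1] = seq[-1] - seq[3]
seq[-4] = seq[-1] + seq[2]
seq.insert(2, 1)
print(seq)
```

seq[-1] = seq[0]+seq[0] = 1+1 = 2 → [1, 6, 2]
append 6 → [1, 6, 2, 6]
seq[1] = seq[-1]-seq[3] = 6-6 = 0 → [1, 0, 2, 6]
seq[-4] = seq[-1]+seq[2] = 6+2 = 8 → [8, 0, 2, 6]
insert 1 at 2 → [8, 0, 1, 2, 6]

[8, 0, 1, 2, 6]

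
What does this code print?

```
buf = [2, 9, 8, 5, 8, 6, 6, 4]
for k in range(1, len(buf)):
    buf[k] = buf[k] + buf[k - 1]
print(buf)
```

[2, 11, 19, 24, 32, 38, 44, 48]

k=1: buf[1] = 9+2 = 11 → [2, 11, 8, 5, 8, 6, 6, 4]
k=2: buf[2] = 8+11 = 19 → [2, 11, 19, 5, 8, 6, 6, 4]
k=3: buf[3] = 5+19 = 24 → [2, 11, 19, 24, 8, 6, 6, 4]
k=4: buf[4] = 8+24 = 32 → [2, 11, 19, 24, 32, 6, 6, 4]
k=5: buf[5] = 6+32 = 38 → [2, 11, 19, 24, 32, 38, 6, 4]
k=6: buf[6] = 6+38 = 44 → [2, 11, 19, 24, 32, 38, 44, 4]
k=7: buf[7] = 4+44 = 48 → [2, 11, 19, 24, 32, 38, 44, 48]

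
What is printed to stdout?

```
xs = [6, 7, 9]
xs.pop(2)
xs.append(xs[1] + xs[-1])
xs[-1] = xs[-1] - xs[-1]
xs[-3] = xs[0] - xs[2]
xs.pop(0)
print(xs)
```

pop(2) removes 9 → [6, 7]
append xs[1]+xs[-1] = 7+7 = 14 → [6, 7, 14]
xs[-1] = xs[-1]-xs[-1] = 14-14 = 0 → [6, 7, 0]
xs[-3] = xs[0]-xs[2] = 6-0 = 6 → [6, 7, 0]
pop(0) removes 6 → [7, 0]

[7, 0]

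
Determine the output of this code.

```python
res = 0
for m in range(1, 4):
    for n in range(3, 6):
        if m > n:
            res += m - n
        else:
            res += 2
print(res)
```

m=1,n=3: not 1>3, res = 0+2 = 2
m=1,n=4: not 1>4, res = 2+2 = 4
m=1,n=5: not 1>5, res = 4+2 = 6
m=2,n=3: not 2>3, res = 6+2 = 8
m=2,n=4: not 2>4, res = 8+2 = 10
m=2,n=5: not 2>5, res = 10+2 = 12
m=3,n=3: not 3>3, res = 12+2 = 14
m=3,n=4: not 3>4, res = 14+2 = 16
m=3,n=5: not 3>5, res = 16+2 = 18

18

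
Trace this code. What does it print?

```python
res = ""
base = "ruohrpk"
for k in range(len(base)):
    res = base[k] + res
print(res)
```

kprhour

k=0: prepend 'r' → 'r'
k=1: prepend 'u' → 'ur'
k=2: prepend 'o' → 'our'
k=3: prepend 'h' → 'hour'
k=4: prepend 'r' → 'rhour'
k=5: prepend 'p' → 'prhour'
k=6: prepend 'k' → 'kprhour'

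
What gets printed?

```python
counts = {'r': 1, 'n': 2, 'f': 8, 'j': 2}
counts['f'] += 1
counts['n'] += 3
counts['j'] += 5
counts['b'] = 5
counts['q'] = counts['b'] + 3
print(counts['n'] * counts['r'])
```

5

counts['f'] = 8+1 = 9 → {'r': 1, 'n': 2, 'f': 9, 'j': 2}
counts['n'] = 2+3 = 5 → {'r': 1, 'n': 5, 'f': 9, 'j': 2}
counts['j'] = 2+5 = 7 → {'r': 1, 'n': 5, 'f': 9, 'j': 7}
counts['b'] = 5 → {'r': 1, 'n': 5, 'f': 9, 'j': 7, 'b': 5}
counts['q'] = counts['b']+3 = 8 → {'r': 1, 'n': 5, 'f': 9, 'j': 7, 'b': 5, 'q': 8}
counts['n']*counts['r'] = 5*1 = 5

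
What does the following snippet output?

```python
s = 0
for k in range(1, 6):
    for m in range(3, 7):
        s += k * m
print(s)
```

k=1,m=3: s = 0+3 = 3
k=1,m=4: s = 3+4 = 7
k=1,m=5: s = 7+5 = 12
k=1,m=6: s = 12+6 = 18
k=2,m=3: s = 18+6 = 24
k=2,m=4: s = 24+8 = 32
k=2,m=5: s = 32+10 = 42
k=2,m=6: s = 42+12 = 54
k=3,m=3: s = 54+9 = 63
k=3,m=4: s = 63+12 = 75
k=3,m=5: s = 75+15 = 90
k=3,m=6: s = 90+18 = 108
k=4,m=3: s = 108+12 = 120
k=4,m=4: s = 120+16 = 136
k=4,m=5: s = 136+20 = 156
k=4,m=6: s = 156+24 = 180
k=5,m=3: s = 180+15 = 195
k=5,m=4: s = 195+20 = 215
k=5,m=5: s = 215+25 = 240
k=5,m=6: s = 240+30 = 270

270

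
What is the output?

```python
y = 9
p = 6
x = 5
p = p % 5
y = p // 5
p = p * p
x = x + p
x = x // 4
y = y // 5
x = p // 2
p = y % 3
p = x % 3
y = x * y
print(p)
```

p = 6%5 = 1
y = 1//5 = 0
p = 1*1 = 1
x = 5+1 = 6
x = 6//4 = 1
y = 0//5 = 0
x = 1//2 = 0
p = 0%3 = 0
p = 0%3 = 0
y = 0*0 = 0

0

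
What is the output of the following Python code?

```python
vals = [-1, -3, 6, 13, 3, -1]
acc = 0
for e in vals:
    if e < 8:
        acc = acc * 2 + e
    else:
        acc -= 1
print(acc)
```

e=-1: <8, acc = 0*2+(-1) = -1
e=-3: <8, acc = (-1)*2+(-3) = -5
e=6: <8, acc = (-5)*2+6 = -4
e=13: not <8, acc = (-4)-1 = -5
e=3: <8, acc = (-5)*2+3 = -7
e=-1: <8, acc = (-7)*2+(-1) = -15

-15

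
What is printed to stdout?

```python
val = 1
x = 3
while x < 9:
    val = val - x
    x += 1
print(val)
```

-32

x=3: val = 1-3 = -2
x=4: val = (-2)-4 = -6
x=5: val = (-6)-5 = -11
x=6: val = (-11)-6 = -17
x=7: val = (-17)-7 = -24
x=8: val = (-24)-8 = -32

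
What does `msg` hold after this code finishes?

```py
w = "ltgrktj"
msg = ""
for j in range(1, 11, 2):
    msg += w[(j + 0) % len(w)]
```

j=1: add w[1]='t' → 't'
j=3: add w[3]='r' → 'tr'
j=5: add w[5]='t' → 'trt'
j=7: add w[0]='l' → 'trtl'
j=9: add w[2]='g' → 'trtlg'

'trtlg'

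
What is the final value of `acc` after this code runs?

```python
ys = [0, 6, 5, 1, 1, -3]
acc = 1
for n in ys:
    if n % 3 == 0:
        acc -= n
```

n=0: %3==0, acc = 1-0 = 1
n=6: %3==0, acc = 1-6 = -5
n=5: not %3==0
n=1: not %3==0
n=1: not %3==0
n=-3: %3==0, acc = (-5)-(-3) = -2

-2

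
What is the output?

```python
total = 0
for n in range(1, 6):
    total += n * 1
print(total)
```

15

n=1: total = 0+1*1 = 1
n=2: total = 1+2*1 = 3
n=3: total = 3+3*1 = 6
n=4: total = 6+4*1 = 10
n=5: total = 10+5*1 = 15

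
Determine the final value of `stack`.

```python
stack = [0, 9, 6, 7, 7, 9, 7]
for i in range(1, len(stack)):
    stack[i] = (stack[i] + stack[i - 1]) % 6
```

i=1: stack[1] = (9+0)%6 = 3 → [0, 3, 6, 7, 7, 9, 7]
i=2: stack[2] = (6+3)%6 = 3 → [0, 3, 3, 7, 7, 9, 7]
i=3: stack[3] = (7+3)%6 = 4 → [0, 3, 3, 4, 7, 9, 7]
i=4: stack[4] = (7+4)%6 = 5 → [0, 3, 3, 4, 5, 9, 7]
i=5: stack[5] = (9+5)%6 = 2 → [0, 3, 3, 4, 5, 2, 7]
i=6: stack[6] = (7+2)%6 = 3 → [0, 3, 3, 4, 5, 2, 3]

[0, 3, 3, 4, 5, 2, 3]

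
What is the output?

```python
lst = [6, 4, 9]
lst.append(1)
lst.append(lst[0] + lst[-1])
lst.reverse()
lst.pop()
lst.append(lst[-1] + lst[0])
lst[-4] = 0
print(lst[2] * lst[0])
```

append 1 → [6, 4, 9, 1]
append lst[0]+lst[-1] = 6+1 = 7 → [6, 4, 9, 1, 7]
reverse → [7, 1, 9, 4, 6]
pop() removes 6 → [7, 1, 9, 4]
append lst[-1]+lst[0] = 4+7 = 11 → [7, 1, 9, 4, 11]
lst[-4] = 0 → [7, 0, 9, 4, 11]
lst[2]*lst[0] = 9*7 = 63

63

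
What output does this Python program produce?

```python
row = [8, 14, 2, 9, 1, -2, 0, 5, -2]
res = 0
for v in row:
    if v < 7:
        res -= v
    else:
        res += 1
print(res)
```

v=8: not <7, res = 0+1 = 1
v=14: not <7, res = 1+1 = 2
v=2: <7, res = 2-2 = 0
v=9: not <7, res = 0+1 = 1
v=1: <7, res = 1-1 = 0
v=-2: <7, res = 0-(-2) = 2
v=0: <7, res = 2-0 = 2
v=5: <7, res = 2-5 = -3
v=-2: <7, res = (-3)-(-2) = -1

-1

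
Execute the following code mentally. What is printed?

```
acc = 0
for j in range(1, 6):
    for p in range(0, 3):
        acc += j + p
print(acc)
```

60

j=1,p=0: acc = 0+1 = 1
j=1,p=1: acc = 1+2 = 3
j=1,p=2: acc = 3+3 = 6
j=2,p=0: acc = 6+2 = 8
j=2,p=1: acc = 8+3 = 11
j=2,p=2: acc = 11+4 = 15
j=3,p=0: acc = 15+3 = 18
j=3,p=1: acc = 18+4 = 22
j=3,p=2: acc = 22+5 = 27
j=4,p=0: acc = 27+4 = 31
j=4,p=1: acc = 31+5 = 36
j=4,p=2: acc = 36+6 = 42
j=5,p=0: acc = 42+5 = 47
j=5,p=1: acc = 47+6 = 53
j=5,p=2: acc = 53+7 = 60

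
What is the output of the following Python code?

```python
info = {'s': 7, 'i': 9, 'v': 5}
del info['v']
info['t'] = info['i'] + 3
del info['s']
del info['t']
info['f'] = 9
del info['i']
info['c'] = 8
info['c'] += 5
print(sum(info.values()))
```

22

del 'v' → {'s': 7, 'i': 9}
info['t'] = info['i']+3 = 12 → {'s': 7, 'i': 9, 't': 12}
del 's' → {'i': 9, 't': 12}
del 't' → {'i': 9}
info['f'] = 9 → {'i': 9, 'f': 9}
del 'i' → {'f': 9}
info['c'] = 8 → {'f': 9, 'c': 8}
info['c'] = 8+5 = 13 → {'f': 9, 'c': 13}
sum of values = 22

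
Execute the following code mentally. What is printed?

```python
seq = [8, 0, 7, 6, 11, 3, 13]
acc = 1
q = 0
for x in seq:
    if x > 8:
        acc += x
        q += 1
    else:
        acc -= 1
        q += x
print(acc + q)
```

x=8: not >8, acc = 1-1 = 0; q=8
x=0: not >8, acc = 0-1 = -1; q=8
x=7: not >8, acc = (-1)-1 = -2; q=15
x=6: not >8, acc = (-2)-1 = -3; q=21
x=11: >8, acc = (-3)+11 = 8; q=22
x=3: not >8, acc = 8-1 = 7; q=25
x=13: >8, acc = 7+13 = 20; q=26
acc+q = 20+26 = 46

46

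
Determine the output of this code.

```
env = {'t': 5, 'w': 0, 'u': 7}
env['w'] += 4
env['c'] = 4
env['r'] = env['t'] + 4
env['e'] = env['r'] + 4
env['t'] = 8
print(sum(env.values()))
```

env['w'] = 0+4 = 4 → {'t': 5, 'w': 4, 'u': 7}
env['c'] = 4 → {'t': 5, 'w': 4, 'u': 7, 'c': 4}
env['r'] = env['t']+4 = 9 → {'t': 5, 'w': 4, 'u': 7, 'c': 4, 'r': 9}
env['e'] = env['r']+4 = 13 → {'t': 5, 'w': 4, 'u': 7, 'c': 4, 'r': 9, 'e': 13}
env['t'] = 8 → {'t': 8, 'w': 4, 'u': 7, 'c': 4, 'r': 9, 'e': 13}
sum of values = 45

45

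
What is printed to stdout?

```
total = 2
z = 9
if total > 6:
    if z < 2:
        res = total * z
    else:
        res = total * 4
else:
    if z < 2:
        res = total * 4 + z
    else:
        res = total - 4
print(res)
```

total=2, z=9
total > 6 is False; z < 2 is False
→ res = total - 4 = -2

-2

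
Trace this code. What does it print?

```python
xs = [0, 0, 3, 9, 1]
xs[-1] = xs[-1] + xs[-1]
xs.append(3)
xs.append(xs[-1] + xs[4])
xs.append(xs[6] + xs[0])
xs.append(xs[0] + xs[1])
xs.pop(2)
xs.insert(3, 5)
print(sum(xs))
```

xs[-1] = xs[-1]+xs[-1] = 1+1 = 2 → [0, 0, 3, 9, 2]
append 3 → [0, 0, 3, 9, 2, 3]
append xs[-1]+xs[4] = 3+2 = 5 → [0, 0, 3, 9, 2, 3, 5]
append xs[6]+xs[0] = 5+0 = 5 → [0, 0, 3, 9, 2, 3, 5, 5]
append xs[0]+xs[1] = 0+0 = 0 → [0, 0, 3, 9, 2, 3, 5, 5, 0]
pop(2) removes 3 → [0, 0, 9, 2, 3, 5, 5, 0]
insert 5 at 3 → [0, 0, 9, 5, 2, 3, 5, 5, 0]
sum = 29

29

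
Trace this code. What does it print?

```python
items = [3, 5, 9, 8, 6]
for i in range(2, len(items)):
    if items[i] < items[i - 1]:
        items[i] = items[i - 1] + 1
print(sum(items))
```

38

i=2: 9>=5, unchanged → [3, 5, 9, 8, 6]
i=3: 8<9, items[3] = 9+1 = 10 → [3, 5, 9, 10, 6]
i=4: 6<10, items[4] = 10+1 = 11 → [3, 5, 9, 10, 11]
sum = 38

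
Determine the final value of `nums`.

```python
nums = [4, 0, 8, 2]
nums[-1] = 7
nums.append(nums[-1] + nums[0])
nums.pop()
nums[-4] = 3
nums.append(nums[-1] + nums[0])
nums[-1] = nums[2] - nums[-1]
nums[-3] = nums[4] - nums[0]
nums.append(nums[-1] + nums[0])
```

nums[-1] = 7 → [4, 0, 8, 7]
append nums[-1]+nums[0] = 7+4 = 11 → [4, 0, 8, 7, 11]
pop() removes 11 → [4, 0, 8, 7]
nums[-4] = 3 → [3, 0, 8, 7]
append nums[-1]+nums[0] = 7+3 = 10 → [3, 0, 8, 7, 10]
nums[-1] = nums[2]-nums[-1] = 8-10 = -2 → [3, 0, 8, 7, -2]
nums[-3] = nums[4]-nums[0] = (-2)-3 = -5 → [3, 0, -5, 7, -2]
append nums[-1]+nums[0] = (-2)+3 = 1 → [3, 0, -5, 7, -2, 1]

[3, 0, -5, 7, -2, 1]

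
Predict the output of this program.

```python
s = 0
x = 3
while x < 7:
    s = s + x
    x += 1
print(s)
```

18

x=3: s = 0+3 = 3
x=4: s = 3+4 = 7
x=5: s = 7+5 = 12
x=6: s = 12+6 = 18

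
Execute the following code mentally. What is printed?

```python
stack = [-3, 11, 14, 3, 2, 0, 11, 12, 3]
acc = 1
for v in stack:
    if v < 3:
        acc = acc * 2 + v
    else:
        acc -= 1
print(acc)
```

v=-3: <3, acc = 1*2+(-3) = -1
v=11: not <3, acc = (-1)-1 = -2
v=14: not <3, acc = (-2)-1 = -3
v=3: not <3, acc = (-3)-1 = -4
v=2: <3, acc = (-4)*2+2 = -6
v=0: <3, acc = (-6)*2+0 = -12
v=11: not <3, acc = (-12)-1 = -13
v=12: not <3, acc = (-13)-1 = -14
v=3: not <3, acc = (-14)-1 = -15

-15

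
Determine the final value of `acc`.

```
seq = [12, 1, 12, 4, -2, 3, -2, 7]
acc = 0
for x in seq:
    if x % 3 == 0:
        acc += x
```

27

x=12: %3==0, acc = 0+12 = 12
x=1: not %3==0
x=12: %3==0, acc = 12+12 = 24
x=4: not %3==0
x=-2: not %3==0
x=3: %3==0, acc = 24+3 = 27
x=-2: not %3==0
x=7: not %3==0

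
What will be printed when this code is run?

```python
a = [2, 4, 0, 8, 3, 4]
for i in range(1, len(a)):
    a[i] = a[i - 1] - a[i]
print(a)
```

[2, -2, -2, -10, -13, -17]

i=1: a[1] = 2-4 = -2 → [2, -2, 0, 8, 3, 4]
i=2: a[2] = (-2)-0 = -2 → [2, -2, -2, 8, 3, 4]
i=3: a[3] = (-2)-8 = -10 → [2, -2, -2, -10, 3, 4]
i=4: a[4] = (-10)-3 = -13 → [2, -2, -2, -10, -13, 4]
i=5: a[5] = (-13)-4 = -17 → [2, -2, -2, -10, -13, -17]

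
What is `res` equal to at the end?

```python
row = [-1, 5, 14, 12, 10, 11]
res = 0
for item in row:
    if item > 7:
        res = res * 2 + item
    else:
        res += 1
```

223

item=-1: not >7, res = 0+1 = 1
item=5: not >7, res = 1+1 = 2
item=14: >7, res = 2*2+14 = 18
item=12: >7, res = 18*2+12 = 48
item=10: >7, res = 48*2+10 = 106
item=11: >7, res = 106*2+11 = 223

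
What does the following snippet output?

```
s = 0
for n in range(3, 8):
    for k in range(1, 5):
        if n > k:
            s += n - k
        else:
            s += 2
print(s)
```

57

n=3,k=1: 3>1, s = 0+2 = 2
n=3,k=2: 3>2, s = 2+1 = 3
n=3,k=3: not 3>3, s = 3+2 = 5
n=3,k=4: not 3>4, s = 5+2 = 7
n=4,k=1: 4>1, s = 7+3 = 10
n=4,k=2: 4>2, s = 10+2 = 12
n=4,k=3: 4>3, s = 12+1 = 13
n=4,k=4: not 4>4, s = 13+2 = 15
n=5,k=1: 5>1, s = 15+4 = 19
n=5,k=2: 5>2, s = 19+3 = 22
n=5,k=3: 5>3, s = 22+2 = 24
n=5,k=4: 5>4, s = 24+1 = 25
n=6,k=1: 6>1, s = 25+5 = 30
n=6,k=2: 6>2, s = 30+4 = 34
n=6,k=3: 6>3, s = 34+3 = 37
n=6,k=4: 6>4, s = 37+2 = 39
n=7,k=1: 7>1, s = 39+6 = 45
n=7,k=2: 7>2, s = 45+5 = 50
n=7,k=3: 7>3, s = 50+4 = 54
n=7,k=4: 7>4, s = 54+3 = 57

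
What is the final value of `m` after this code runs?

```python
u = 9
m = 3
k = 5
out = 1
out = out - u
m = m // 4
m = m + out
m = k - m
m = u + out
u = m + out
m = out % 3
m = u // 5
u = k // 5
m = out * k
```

-40

out = 1-9 = -8
m = 3//4 = 0
m = 0+(-8) = -8
m = 5-(-8) = 13
m = 9+(-8) = 1
u = 1+(-8) = -7
m = (-8)%3 = 1
m = (-7)//5 = -2
u = 5//5 = 1
m = (-8)*5 = -40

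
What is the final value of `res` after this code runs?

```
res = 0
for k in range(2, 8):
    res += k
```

27

k=2: res = 0+2 = 2
k=3: res = 2+3 = 5
k=4: res = 5+4 = 9
k=5: res = 9+5 = 14
k=6: res = 14+6 = 20
k=7: res = 20+7 = 27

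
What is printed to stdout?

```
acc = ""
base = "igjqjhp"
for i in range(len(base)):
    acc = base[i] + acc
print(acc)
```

phjqjgi

i=0: prepend 'i' → 'i'
i=1: prepend 'g' → 'gi'
i=2: prepend 'j' → 'jgi'
i=3: prepend 'q' → 'qjgi'
i=4: prepend 'j' → 'jqjgi'
i=5: prepend 'h' → 'hjqjgi'
i=6: prepend 'p' → 'phjqjgi'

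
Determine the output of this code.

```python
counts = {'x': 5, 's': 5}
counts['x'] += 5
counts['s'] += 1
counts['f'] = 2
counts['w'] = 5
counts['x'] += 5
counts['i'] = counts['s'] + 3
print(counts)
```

{'x': 15, 's': 6, 'f': 2, 'w': 5, 'i': 9}

counts['x'] = 5+5 = 10 → {'x': 10, 's': 5}
counts['s'] = 5+1 = 6 → {'x': 10, 's': 6}
counts['f'] = 2 → {'x': 10, 's': 6, 'f': 2}
counts['w'] = 5 → {'x': 10, 's': 6, 'f': 2, 'w': 5}
counts['x'] = 10+5 = 15 → {'x': 15, 's': 6, 'f': 2, 'w': 5}
counts['i'] = counts['s']+3 = 9 → {'x': 15, 's': 6, 'f': 2, 'w': 5, 'i': 9}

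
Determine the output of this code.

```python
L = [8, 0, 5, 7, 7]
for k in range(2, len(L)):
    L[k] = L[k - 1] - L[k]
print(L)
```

[8, 0, -5, -12, -19]

k=2: L[2] = 0-5 = -5 → [8, 0, -5, 7, 7]
k=3: L[3] = (-5)-7 = -12 → [8, 0, -5, -12, 7]
k=4: L[4] = (-12)-7 = -19 → [8, 0, -5, -12, -19]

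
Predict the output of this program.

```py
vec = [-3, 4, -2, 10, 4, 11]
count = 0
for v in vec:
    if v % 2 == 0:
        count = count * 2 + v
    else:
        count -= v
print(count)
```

v=-3: not even, count = 0-(-3) = 3
v=4: even, count = 3*2+4 = 10
v=-2: even, count = 10*2+(-2) = 18
v=10: even, count = 18*2+10 = 46
v=4: even, count = 46*2+4 = 96
v=11: not even, count = 96-11 = 85

85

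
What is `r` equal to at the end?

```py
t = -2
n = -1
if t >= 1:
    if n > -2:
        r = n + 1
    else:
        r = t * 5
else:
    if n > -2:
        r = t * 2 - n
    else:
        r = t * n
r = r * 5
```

t=-2, n=-1
t >= 1 is False; n > -2 is True
→ r = t * 2 - n = -3
r = (-3)*5 = -15

-15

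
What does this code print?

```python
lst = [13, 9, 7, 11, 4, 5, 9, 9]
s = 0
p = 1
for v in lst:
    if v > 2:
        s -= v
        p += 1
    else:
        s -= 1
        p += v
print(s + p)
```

v=13: >2, s = 0-13 = -13; p=2
v=9: >2, s = (-13)-9 = -22; p=3
v=7: >2, s = (-22)-7 = -29; p=4
v=11: >2, s = (-29)-11 = -40; p=5
v=4: >2, s = (-40)-4 = -44; p=6
v=5: >2, s = (-44)-5 = -49; p=7
v=9: >2, s = (-49)-9 = -58; p=8
v=9: >2, s = (-58)-9 = -67; p=9
s+p = (-67)+9 = -58

-58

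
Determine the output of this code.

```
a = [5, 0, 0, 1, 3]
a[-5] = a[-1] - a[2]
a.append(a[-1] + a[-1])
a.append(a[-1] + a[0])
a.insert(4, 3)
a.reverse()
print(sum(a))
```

25

a[-5] = a[-1]-a[2] = 3-0 = 3 → [3, 0, 0, 1, 3]
append a[-1]+a[-1] = 3+3 = 6 → [3, 0, 0, 1, 3, 6]
append a[-1]+a[0] = 6+3 = 9 → [3, 0, 0, 1, 3, 6, 9]
insert 3 at 4 → [3, 0, 0, 1, 3, 3, 6, 9]
reverse → [9, 6, 3, 3, 1, 0, 0, 3]
sum = 25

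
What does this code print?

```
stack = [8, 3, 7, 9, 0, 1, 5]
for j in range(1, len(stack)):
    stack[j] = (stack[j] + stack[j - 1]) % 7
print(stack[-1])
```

5

j=1: stack[1] = (3+8)%7 = 4 → [8, 4, 7, 9, 0, 1, 5]
j=2: stack[2] = (7+4)%7 = 4 → [8, 4, 4, 9, 0, 1, 5]
j=3: stack[3] = (9+4)%7 = 6 → [8, 4, 4, 6, 0, 1, 5]
j=4: stack[4] = (0+6)%7 = 6 → [8, 4, 4, 6, 6, 1, 5]
j=5: stack[5] = (1+6)%7 = 0 → [8, 4, 4, 6, 6, 0, 5]
j=6: stack[6] = (5+0)%7 = 5 → [8, 4, 4, 6, 6, 0, 5]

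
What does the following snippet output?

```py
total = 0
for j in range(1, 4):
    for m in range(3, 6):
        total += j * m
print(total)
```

72

j=1,m=3: total = 0+3 = 3
j=1,m=4: total = 3+4 = 7
j=1,m=5: total = 7+5 = 12
j=2,m=3: total = 12+6 = 18
j=2,m=4: total = 18+8 = 26
j=2,m=5: total = 26+10 = 36
j=3,m=3: total = 36+9 = 45
j=3,m=4: total = 45+12 = 57
j=3,m=5: total = 57+15 = 72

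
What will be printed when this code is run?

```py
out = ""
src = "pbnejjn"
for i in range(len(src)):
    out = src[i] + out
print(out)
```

i=0: prepend 'p' → 'p'
i=1: prepend 'b' → 'bp'
i=2: prepend 'n' → 'nbp'
i=3: prepend 'e' → 'enbp'
i=4: prepend 'j' → 'jenbp'
i=5: prepend 'j' → 'jjenbp'
i=6: prepend 'n' → 'njjenbp'

njjenbp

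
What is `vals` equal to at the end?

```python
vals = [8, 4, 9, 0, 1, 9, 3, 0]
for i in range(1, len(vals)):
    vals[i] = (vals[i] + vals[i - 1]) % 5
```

i=1: vals[1] = (4+8)%5 = 2 → [8, 2, 9, 0, 1, 9, 3, 0]
i=2: vals[2] = (9+2)%5 = 1 → [8, 2, 1, 0, 1, 9, 3, 0]
i=3: vals[3] = (0+1)%5 = 1 → [8, 2, 1, 1, 1, 9, 3, 0]
i=4: vals[4] = (1+1)%5 = 2 → [8, 2, 1, 1, 2, 9, 3, 0]
i=5: vals[5] = (9+2)%5 = 1 → [8, 2, 1, 1, 2, 1, 3, 0]
i=6: vals[6] = (3+1)%5 = 4 → [8, 2, 1, 1, 2, 1, 4, 0]
i=7: vals[7] = (0+4)%5 = 4 → [8, 2, 1, 1, 2, 1, 4, 4]

[8, 2, 1, 1, 2, 1, 4, 4]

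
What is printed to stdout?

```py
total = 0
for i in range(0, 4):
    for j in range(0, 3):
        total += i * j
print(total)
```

i=0,j=0: total = 0+0 = 0
i=0,j=1: total = 0+0 = 0
i=0,j=2: total = 0+0 = 0
i=1,j=0: total = 0+0 = 0
i=1,j=1: total = 0+1 = 1
i=1,j=2: total = 1+2 = 3
i=2,j=0: total = 3+0 = 3
i=2,j=1: total = 3+2 = 5
i=2,j=2: total = 5+4 = 9
i=3,j=0: total = 9+0 = 9
i=3,j=1: total = 9+3 = 12
i=3,j=2: total = 12+6 = 18

18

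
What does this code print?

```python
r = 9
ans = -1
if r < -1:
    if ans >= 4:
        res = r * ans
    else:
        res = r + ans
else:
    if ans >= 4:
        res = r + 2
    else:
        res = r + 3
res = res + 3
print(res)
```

r=9, ans=-1
r < -1 is False; ans >= 4 is False
→ res = r + 3 = 12
res = 12+3 = 15

15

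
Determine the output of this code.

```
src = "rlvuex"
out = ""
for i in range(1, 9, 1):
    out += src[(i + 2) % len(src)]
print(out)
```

uexrlvue

i=1: add src[3]='u' → 'u'
i=2: add src[4]='e' → 'ue'
i=3: add src[5]='x' → 'uex'
i=4: add src[0]='r' → 'uexr'
i=5: add src[1]='l' → 'uexrl'
i=6: add src[2]='v' → 'uexrlv'
i=7: add src[3]='u' → 'uexrlvu'
i=8: add src[4]='e' → 'uexrlvue'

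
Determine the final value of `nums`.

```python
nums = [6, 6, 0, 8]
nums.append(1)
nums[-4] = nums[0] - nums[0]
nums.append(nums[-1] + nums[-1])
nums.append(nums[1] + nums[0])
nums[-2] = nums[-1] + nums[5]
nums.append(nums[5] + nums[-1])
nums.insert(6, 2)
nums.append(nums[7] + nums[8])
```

append 1 → [6, 6, 0, 8, 1]
nums[-4] = nums[0]-nums[0] = 6-6 = 0 → [6, 0, 0, 8, 1]
append nums[-1]+nums[-1] = 1+1 = 2 → [6, 0, 0, 8, 1, 2]
append nums[1]+nums[0] = 0+6 = 6 → [6, 0, 0, 8, 1, 2, 6]
nums[-2] = nums[-1]+nums[5] = 6+2 = 8 → [6, 0, 0, 8, 1, 8, 6]
append nums[5]+nums[-1] = 8+6 = 14 → [6, 0, 0, 8, 1, 8, 6, 14]
insert 2 at 6 → [6, 0, 0, 8, 1, 8, 2, 6, 14]
append nums[7]+nums[8] = 6+14 = 20 → [6, 0, 0, 8, 1, 8, 2, 6, 14, 20]

[6, 0, 0, 8, 1, 8, 2, 6, 14, 20]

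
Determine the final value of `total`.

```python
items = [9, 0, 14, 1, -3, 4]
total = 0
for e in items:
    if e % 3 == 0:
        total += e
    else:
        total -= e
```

-13

e=9: %3==0, total = 0+9 = 9
e=0: %3==0, total = 9+0 = 9
e=14: not %3==0, total = 9-14 = -5
e=1: not %3==0, total = (-5)-1 = -6
e=-3: %3==0, total = (-6)+(-3) = -9
e=4: not %3==0, total = (-9)-4 = -13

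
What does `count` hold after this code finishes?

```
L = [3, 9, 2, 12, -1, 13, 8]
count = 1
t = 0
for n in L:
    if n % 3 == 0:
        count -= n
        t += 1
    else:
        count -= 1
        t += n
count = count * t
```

n=3: %3==0, count = 1-3 = -2; t=1
n=9: %3==0, count = (-2)-9 = -11; t=2
n=2: not %3==0, count = (-11)-1 = -12; t=4
n=12: %3==0, count = (-12)-12 = -24; t=5
n=-1: not %3==0, count = (-24)-1 = -25; t=4
n=13: not %3==0, count = (-25)-1 = -26; t=17
n=8: not %3==0, count = (-26)-1 = -27; t=25
count*t = (-27)*25 = -675

-675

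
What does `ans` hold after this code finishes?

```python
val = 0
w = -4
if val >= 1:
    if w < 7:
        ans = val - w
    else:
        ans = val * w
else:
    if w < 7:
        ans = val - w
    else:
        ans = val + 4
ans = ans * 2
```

8

val=0, w=-4
val >= 1 is False; w < 7 is True
→ ans = val - w = 4
ans = 4*2 = 8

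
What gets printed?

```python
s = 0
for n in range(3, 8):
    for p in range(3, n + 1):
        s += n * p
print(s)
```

n=3,p=3: s = 0+9 = 9
n=4,p=3: s = 9+12 = 21
n=4,p=4: s = 21+16 = 37
n=5,p=3: s = 37+15 = 52
n=5,p=4: s = 52+20 = 72
n=5,p=5: s = 72+25 = 97
n=6,p=3: s = 97+18 = 115
n=6,p=4: s = 115+24 = 139
n=6,p=5: s = 139+30 = 169
n=6,p=6: s = 169+36 = 205
n=7,p=3: s = 205+21 = 226
n=7,p=4: s = 226+28 = 254
n=7,p=5: s = 254+35 = 289
n=7,p=6: s = 289+42 = 331
n=7,p=7: s = 331+49 = 380

380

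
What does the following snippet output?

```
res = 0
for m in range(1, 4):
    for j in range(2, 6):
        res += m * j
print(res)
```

84

m=1,j=2: res = 0+2 = 2
m=1,j=3: res = 2+3 = 5
m=1,j=4: res = 5+4 = 9
m=1,j=5: res = 9+5 = 14
m=2,j=2: res = 14+4 = 18
m=2,j=3: res = 18+6 = 24
m=2,j=4: res = 24+8 = 32
m=2,j=5: res = 32+10 = 42
m=3,j=2: res = 42+6 = 48
m=3,j=3: res = 48+9 = 57
m=3,j=4: res = 57+12 = 69
m=3,j=5: res = 69+15 = 84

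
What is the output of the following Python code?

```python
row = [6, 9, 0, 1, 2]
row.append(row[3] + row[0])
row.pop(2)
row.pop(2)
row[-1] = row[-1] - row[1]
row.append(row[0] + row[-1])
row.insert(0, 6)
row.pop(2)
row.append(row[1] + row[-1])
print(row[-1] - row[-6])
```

append row[3]+row[0] = 1+6 = 7 → [6, 9, 0, 1, 2, 7]
pop(2) removes 0 → [6, 9, 1, 2, 7]
pop(2) removes 1 → [6, 9, 2, 7]
row[-1] = row[-1]-row[1] = 7-9 = -2 → [6, 9, 2, -2]
append row[0]+row[-1] = 6+(-2) = 4 → [6, 9, 2, -2, 4]
insert 6 at 0 → [6, 6, 9, 2, -2, 4]
pop(2) removes 9 → [6, 6, 2, -2, 4]
append row[1]+row[-1] = 6+4 = 10 → [6, 6, 2, -2, 4, 10]
row[-1]-row[-6] = 10-6 = 4

4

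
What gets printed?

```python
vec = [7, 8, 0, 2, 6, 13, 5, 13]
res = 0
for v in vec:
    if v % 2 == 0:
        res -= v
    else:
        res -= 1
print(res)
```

v=7: not even, res = 0-1 = -1
v=8: even, res = (-1)-8 = -9
v=0: even, res = (-9)-0 = -9
v=2: even, res = (-9)-2 = -11
v=6: even, res = (-11)-6 = -17
v=13: not even, res = (-17)-1 = -18
v=5: not even, res = (-18)-1 = -19
v=13: not even, res = (-19)-1 = -20

-20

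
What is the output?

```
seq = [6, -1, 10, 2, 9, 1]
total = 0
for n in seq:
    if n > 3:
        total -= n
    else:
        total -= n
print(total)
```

-27

n=6: >3, total = 0-6 = -6
n=-1: not >3, total = (-6)-(-1) = -5
n=10: >3, total = (-5)-10 = -15
n=2: not >3, total = (-15)-2 = -17
n=9: >3, total = (-17)-9 = -26
n=1: not >3, total = (-26)-1 = -27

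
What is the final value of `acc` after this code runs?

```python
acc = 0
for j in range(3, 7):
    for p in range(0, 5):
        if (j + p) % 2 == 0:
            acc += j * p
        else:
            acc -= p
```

72

j=3,p=0: odd sum, acc = 0-0 = 0
j=3,p=1: even sum, acc = 0+3 = 3
j=3,p=2: odd sum, acc = 3-2 = 1
j=3,p=3: even sum, acc = 1+9 = 10
j=3,p=4: odd sum, acc = 10-4 = 6
j=4,p=0: even sum, acc = 6+0 = 6
j=4,p=1: odd sum, acc = 6-1 = 5
j=4,p=2: even sum, acc = 5+8 = 13
j=4,p=3: odd sum, acc = 13-3 = 10
j=4,p=4: even sum, acc = 10+16 = 26
j=5,p=0: odd sum, acc = 26-0 = 26
j=5,p=1: even sum, acc = 26+5 = 31
j=5,p=2: odd sum, acc = 31-2 = 29
j=5,p=3: even sum, acc = 29+15 = 44
j=5,p=4: odd sum, acc = 44-4 = 40
j=6,p=0: even sum, acc = 40+0 = 40
j=6,p=1: odd sum, acc = 40-1 = 39
j=6,p=2: even sum, acc = 39+12 = 51
j=6,p=3: odd sum, acc = 51-3 = 48
j=6,p=4: even sum, acc = 48+24 = 72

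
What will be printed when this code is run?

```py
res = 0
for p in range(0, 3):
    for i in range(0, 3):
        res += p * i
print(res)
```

9

p=0,i=0: res = 0+0 = 0
p=0,i=1: res = 0+0 = 0
p=0,i=2: res = 0+0 = 0
p=1,i=0: res = 0+0 = 0
p=1,i=1: res = 0+1 = 1
p=1,i=2: res = 1+2 = 3
p=2,i=0: res = 3+0 = 3
p=2,i=1: res = 3+2 = 5
p=2,i=2: res = 5+4 = 9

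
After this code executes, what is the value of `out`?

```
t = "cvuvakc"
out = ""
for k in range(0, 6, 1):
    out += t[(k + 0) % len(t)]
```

k=0: add t[0]='c' → 'c'
k=1: add t[1]='v' → 'cv'
k=2: add t[2]='u' → 'cvu'
k=3: add t[3]='v' → 'cvuv'
k=4: add t[4]='a' → 'cvuva'
k=5: add t[5]='k' → 'cvuvak'

'cvuvak'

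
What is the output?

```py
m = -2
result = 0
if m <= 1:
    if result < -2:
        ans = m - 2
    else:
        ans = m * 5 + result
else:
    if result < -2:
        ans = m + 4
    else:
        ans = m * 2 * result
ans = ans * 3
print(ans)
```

m=-2, result=0
m <= 1 is True; result < -2 is False
→ ans = m * 5 + result = -10
ans = (-10)*3 = -30

-30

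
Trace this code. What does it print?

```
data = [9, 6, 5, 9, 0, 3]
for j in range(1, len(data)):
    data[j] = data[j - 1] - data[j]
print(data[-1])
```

j=1: data[1] = 9-6 = 3 → [9, 3, 5, 9, 0, 3]
j=2: data[2] = 3-5 = -2 → [9, 3, -2, 9, 0, 3]
j=3: data[3] = (-2)-9 = -11 → [9, 3, -2, -11, 0, 3]
j=4: data[4] = (-11)-0 = -11 → [9, 3, -2, -11, -11, 3]
j=5: data[5] = (-11)-3 = -14 → [9, 3, -2, -11, -11, -14]

-14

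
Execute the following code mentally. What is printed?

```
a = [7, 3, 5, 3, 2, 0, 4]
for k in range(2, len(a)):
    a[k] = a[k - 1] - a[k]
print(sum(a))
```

k=2: a[2] = 3-5 = -2 → [7, 3, -2, 3, 2, 0, 4]
k=3: a[3] = (-2)-3 = -5 → [7, 3, -2, -5, 2, 0, 4]
k=4: a[4] = (-5)-2 = -7 → [7, 3, -2, -5, -7, 0, 4]
k=5: a[5] = (-7)-0 = -7 → [7, 3, -2, -5, -7, -7, 4]
k=6: a[6] = (-7)-4 = -11 → [7, 3, -2, -5, -7, -7, -11]
sum = -22

-22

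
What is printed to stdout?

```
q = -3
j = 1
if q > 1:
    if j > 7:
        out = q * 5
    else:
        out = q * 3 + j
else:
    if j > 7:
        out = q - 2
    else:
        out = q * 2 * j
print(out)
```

q=-3, j=1
q > 1 is False; j > 7 is False
→ out = q * 2 * j = -6

-6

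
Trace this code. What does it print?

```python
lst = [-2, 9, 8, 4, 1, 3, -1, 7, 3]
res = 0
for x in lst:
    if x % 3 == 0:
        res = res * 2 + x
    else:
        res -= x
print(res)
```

x=-2: not %3==0, res = 0-(-2) = 2
x=9: %3==0, res = 2*2+9 = 13
x=8: not %3==0, res = 13-8 = 5
x=4: not %3==0, res = 5-4 = 1
x=1: not %3==0, res = 1-1 = 0
x=3: %3==0, res = 0*2+3 = 3
x=-1: not %3==0, res = 3-(-1) = 4
x=7: not %3==0, res = 4-7 = -3
x=3: %3==0, res = (-3)*2+3 = -3

-3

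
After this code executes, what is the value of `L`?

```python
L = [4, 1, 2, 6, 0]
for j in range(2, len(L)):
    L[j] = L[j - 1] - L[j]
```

[4, 1, -1, -7, -7]

j=2: L[2] = 1-2 = -1 → [4, 1, -1, 6, 0]
j=3: L[3] = (-1)-6 = -7 → [4, 1, -1, -7, 0]
j=4: L[4] = (-7)-0 = -7 → [4, 1, -1, -7, -7]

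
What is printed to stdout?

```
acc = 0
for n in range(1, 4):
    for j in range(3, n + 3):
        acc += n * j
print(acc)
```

n=1,j=3: acc = 0+3 = 3
n=2,j=3: acc = 3+6 = 9
n=2,j=4: acc = 9+8 = 17
n=3,j=3: acc = 17+9 = 26
n=3,j=4: acc = 26+12 = 38
n=3,j=5: acc = 38+15 = 53

53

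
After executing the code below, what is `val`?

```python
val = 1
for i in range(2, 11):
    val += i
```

55

i=2: val = 1+2 = 3
i=3: val = 3+3 = 6
i=4: val = 6+4 = 10
i=5: val = 10+5 = 15
i=6: val = 15+6 = 21
i=7: val = 21+7 = 28
i=8: val = 28+8 = 36
i=9: val = 36+9 = 45
i=10: val = 45+10 = 55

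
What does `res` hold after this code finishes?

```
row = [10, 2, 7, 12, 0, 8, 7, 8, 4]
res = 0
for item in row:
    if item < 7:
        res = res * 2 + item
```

12

item=10: not <7
item=2: <7, res = 0*2+2 = 2
item=7: not <7
item=12: not <7
item=0: <7, res = 2*2+0 = 4
item=8: not <7
item=7: not <7
item=8: not <7
item=4: <7, res = 4*2+4 = 12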